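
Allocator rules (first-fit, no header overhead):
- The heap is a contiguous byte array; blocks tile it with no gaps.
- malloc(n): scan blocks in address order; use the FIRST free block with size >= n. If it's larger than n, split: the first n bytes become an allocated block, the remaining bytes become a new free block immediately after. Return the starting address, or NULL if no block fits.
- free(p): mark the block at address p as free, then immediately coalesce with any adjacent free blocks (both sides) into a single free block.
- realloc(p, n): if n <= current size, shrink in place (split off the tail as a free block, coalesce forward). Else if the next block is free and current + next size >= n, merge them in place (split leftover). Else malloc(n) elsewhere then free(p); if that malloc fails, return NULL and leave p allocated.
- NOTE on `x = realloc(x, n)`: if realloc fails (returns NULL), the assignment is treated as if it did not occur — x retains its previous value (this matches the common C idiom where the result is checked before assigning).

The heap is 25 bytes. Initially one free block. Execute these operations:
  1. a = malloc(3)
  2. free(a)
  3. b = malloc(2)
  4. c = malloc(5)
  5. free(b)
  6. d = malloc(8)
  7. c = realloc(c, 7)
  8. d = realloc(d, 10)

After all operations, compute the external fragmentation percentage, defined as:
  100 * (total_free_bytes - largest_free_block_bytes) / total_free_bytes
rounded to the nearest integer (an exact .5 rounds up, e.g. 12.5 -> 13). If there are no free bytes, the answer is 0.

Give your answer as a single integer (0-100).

Op 1: a = malloc(3) -> a = 0; heap: [0-2 ALLOC][3-24 FREE]
Op 2: free(a) -> (freed a); heap: [0-24 FREE]
Op 3: b = malloc(2) -> b = 0; heap: [0-1 ALLOC][2-24 FREE]
Op 4: c = malloc(5) -> c = 2; heap: [0-1 ALLOC][2-6 ALLOC][7-24 FREE]
Op 5: free(b) -> (freed b); heap: [0-1 FREE][2-6 ALLOC][7-24 FREE]
Op 6: d = malloc(8) -> d = 7; heap: [0-1 FREE][2-6 ALLOC][7-14 ALLOC][15-24 FREE]
Op 7: c = realloc(c, 7) -> c = 15; heap: [0-6 FREE][7-14 ALLOC][15-21 ALLOC][22-24 FREE]
Op 8: d = realloc(d, 10) -> NULL (d unchanged); heap: [0-6 FREE][7-14 ALLOC][15-21 ALLOC][22-24 FREE]
Free blocks: [7 3] total_free=10 largest=7 -> 100*(10-7)/10 = 300/10 = 30

Answer: 30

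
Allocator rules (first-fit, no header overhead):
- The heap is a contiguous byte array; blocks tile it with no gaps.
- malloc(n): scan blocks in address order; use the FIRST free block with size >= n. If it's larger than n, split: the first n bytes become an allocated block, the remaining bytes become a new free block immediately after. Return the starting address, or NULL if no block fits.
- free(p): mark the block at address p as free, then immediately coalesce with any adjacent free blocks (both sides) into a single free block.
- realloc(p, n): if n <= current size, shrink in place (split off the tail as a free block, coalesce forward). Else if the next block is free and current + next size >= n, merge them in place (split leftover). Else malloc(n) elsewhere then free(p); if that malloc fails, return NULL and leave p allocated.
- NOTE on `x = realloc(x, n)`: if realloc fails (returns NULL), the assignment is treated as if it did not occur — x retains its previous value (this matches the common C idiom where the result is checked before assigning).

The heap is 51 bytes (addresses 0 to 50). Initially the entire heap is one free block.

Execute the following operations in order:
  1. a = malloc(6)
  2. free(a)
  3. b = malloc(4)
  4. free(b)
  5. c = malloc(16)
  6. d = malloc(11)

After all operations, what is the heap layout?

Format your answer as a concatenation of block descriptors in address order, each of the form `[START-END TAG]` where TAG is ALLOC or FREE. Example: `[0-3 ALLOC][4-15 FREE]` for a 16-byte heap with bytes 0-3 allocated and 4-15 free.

Answer: [0-15 ALLOC][16-26 ALLOC][27-50 FREE]

Derivation:
Op 1: a = malloc(6) -> a = 0; heap: [0-5 ALLOC][6-50 FREE]
Op 2: free(a) -> (freed a); heap: [0-50 FREE]
Op 3: b = malloc(4) -> b = 0; heap: [0-3 ALLOC][4-50 FREE]
Op 4: free(b) -> (freed b); heap: [0-50 FREE]
Op 5: c = malloc(16) -> c = 0; heap: [0-15 ALLOC][16-50 FREE]
Op 6: d = malloc(11) -> d = 16; heap: [0-15 ALLOC][16-26 ALLOC][27-50 FREE]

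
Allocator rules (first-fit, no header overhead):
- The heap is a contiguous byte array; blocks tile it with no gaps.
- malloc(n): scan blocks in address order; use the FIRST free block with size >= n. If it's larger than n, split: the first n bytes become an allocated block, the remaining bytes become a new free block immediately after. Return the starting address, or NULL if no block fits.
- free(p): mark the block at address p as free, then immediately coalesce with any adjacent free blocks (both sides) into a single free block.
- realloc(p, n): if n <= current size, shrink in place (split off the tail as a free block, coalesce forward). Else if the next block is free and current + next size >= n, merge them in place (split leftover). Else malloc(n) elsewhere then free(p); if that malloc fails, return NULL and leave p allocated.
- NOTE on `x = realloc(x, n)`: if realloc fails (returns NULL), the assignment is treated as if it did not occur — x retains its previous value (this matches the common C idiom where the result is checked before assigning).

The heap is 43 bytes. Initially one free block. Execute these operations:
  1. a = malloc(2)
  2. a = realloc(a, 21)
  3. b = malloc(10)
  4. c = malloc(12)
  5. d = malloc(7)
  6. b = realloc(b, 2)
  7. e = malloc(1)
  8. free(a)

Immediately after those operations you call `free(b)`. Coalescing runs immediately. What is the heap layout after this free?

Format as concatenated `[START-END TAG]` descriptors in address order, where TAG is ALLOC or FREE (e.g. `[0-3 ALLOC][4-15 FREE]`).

Op 1: a = malloc(2) -> a = 0; heap: [0-1 ALLOC][2-42 FREE]
Op 2: a = realloc(a, 21) -> a = 0; heap: [0-20 ALLOC][21-42 FREE]
Op 3: b = malloc(10) -> b = 21; heap: [0-20 ALLOC][21-30 ALLOC][31-42 FREE]
Op 4: c = malloc(12) -> c = 31; heap: [0-20 ALLOC][21-30 ALLOC][31-42 ALLOC]
Op 5: d = malloc(7) -> d = NULL; heap: [0-20 ALLOC][21-30 ALLOC][31-42 ALLOC]
Op 6: b = realloc(b, 2) -> b = 21; heap: [0-20 ALLOC][21-22 ALLOC][23-30 FREE][31-42 ALLOC]
Op 7: e = malloc(1) -> e = 23; heap: [0-20 ALLOC][21-22 ALLOC][23-23 ALLOC][24-30 FREE][31-42 ALLOC]
Op 8: free(a) -> (freed a); heap: [0-20 FREE][21-22 ALLOC][23-23 ALLOC][24-30 FREE][31-42 ALLOC]
free(b): b = 21 -> block [21-22 ALLOC]; mark free, coalesce with adjacent free neighbors -> [0-22 FREE][23-23 ALLOC][24-30 FREE][31-42 ALLOC]

Answer: [0-22 FREE][23-23 ALLOC][24-30 FREE][31-42 ALLOC]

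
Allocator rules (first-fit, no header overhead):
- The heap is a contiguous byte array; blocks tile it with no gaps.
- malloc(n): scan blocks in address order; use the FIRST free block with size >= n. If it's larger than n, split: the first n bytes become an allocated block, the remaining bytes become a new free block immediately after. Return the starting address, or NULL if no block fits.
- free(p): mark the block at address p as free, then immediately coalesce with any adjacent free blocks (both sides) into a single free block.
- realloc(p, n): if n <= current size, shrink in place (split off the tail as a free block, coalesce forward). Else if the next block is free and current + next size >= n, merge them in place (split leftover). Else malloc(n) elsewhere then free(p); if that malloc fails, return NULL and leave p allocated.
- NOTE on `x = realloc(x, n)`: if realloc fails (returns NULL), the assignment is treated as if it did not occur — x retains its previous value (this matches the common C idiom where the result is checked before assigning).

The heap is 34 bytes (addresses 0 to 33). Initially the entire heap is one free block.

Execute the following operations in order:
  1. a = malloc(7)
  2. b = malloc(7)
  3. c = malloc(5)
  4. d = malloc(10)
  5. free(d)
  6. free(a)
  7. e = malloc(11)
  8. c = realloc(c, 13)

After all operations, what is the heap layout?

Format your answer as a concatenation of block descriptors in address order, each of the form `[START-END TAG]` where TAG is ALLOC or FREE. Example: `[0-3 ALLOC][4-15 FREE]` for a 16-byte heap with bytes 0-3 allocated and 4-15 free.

Op 1: a = malloc(7) -> a = 0; heap: [0-6 ALLOC][7-33 FREE]
Op 2: b = malloc(7) -> b = 7; heap: [0-6 ALLOC][7-13 ALLOC][14-33 FREE]
Op 3: c = malloc(5) -> c = 14; heap: [0-6 ALLOC][7-13 ALLOC][14-18 ALLOC][19-33 FREE]
Op 4: d = malloc(10) -> d = 19; heap: [0-6 ALLOC][7-13 ALLOC][14-18 ALLOC][19-28 ALLOC][29-33 FREE]
Op 5: free(d) -> (freed d); heap: [0-6 ALLOC][7-13 ALLOC][14-18 ALLOC][19-33 FREE]
Op 6: free(a) -> (freed a); heap: [0-6 FREE][7-13 ALLOC][14-18 ALLOC][19-33 FREE]
Op 7: e = malloc(11) -> e = 19; heap: [0-6 FREE][7-13 ALLOC][14-18 ALLOC][19-29 ALLOC][30-33 FREE]
Op 8: c = realloc(c, 13) -> NULL (c unchanged); heap: [0-6 FREE][7-13 ALLOC][14-18 ALLOC][19-29 ALLOC][30-33 FREE]

Answer: [0-6 FREE][7-13 ALLOC][14-18 ALLOC][19-29 ALLOC][30-33 FREE]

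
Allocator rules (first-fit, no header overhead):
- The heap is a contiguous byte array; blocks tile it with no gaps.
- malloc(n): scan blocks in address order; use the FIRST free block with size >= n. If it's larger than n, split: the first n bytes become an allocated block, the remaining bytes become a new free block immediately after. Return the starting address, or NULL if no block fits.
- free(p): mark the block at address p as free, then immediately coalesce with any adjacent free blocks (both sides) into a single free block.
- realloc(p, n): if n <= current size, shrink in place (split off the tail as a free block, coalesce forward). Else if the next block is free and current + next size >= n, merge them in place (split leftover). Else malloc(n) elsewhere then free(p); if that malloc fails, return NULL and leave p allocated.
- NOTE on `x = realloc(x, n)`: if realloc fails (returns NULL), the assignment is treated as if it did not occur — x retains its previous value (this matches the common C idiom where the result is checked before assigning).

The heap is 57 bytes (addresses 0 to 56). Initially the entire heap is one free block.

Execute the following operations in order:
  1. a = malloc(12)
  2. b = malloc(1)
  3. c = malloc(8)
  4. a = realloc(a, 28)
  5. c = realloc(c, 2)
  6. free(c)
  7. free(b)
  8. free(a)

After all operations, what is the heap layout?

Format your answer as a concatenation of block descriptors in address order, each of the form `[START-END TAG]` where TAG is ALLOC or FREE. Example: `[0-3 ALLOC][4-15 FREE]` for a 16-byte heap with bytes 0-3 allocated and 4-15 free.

Answer: [0-56 FREE]

Derivation:
Op 1: a = malloc(12) -> a = 0; heap: [0-11 ALLOC][12-56 FREE]
Op 2: b = malloc(1) -> b = 12; heap: [0-11 ALLOC][12-12 ALLOC][13-56 FREE]
Op 3: c = malloc(8) -> c = 13; heap: [0-11 ALLOC][12-12 ALLOC][13-20 ALLOC][21-56 FREE]
Op 4: a = realloc(a, 28) -> a = 21; heap: [0-11 FREE][12-12 ALLOC][13-20 ALLOC][21-48 ALLOC][49-56 FREE]
Op 5: c = realloc(c, 2) -> c = 13; heap: [0-11 FREE][12-12 ALLOC][13-14 ALLOC][15-20 FREE][21-48 ALLOC][49-56 FREE]
Op 6: free(c) -> (freed c); heap: [0-11 FREE][12-12 ALLOC][13-20 FREE][21-48 ALLOC][49-56 FREE]
Op 7: free(b) -> (freed b); heap: [0-20 FREE][21-48 ALLOC][49-56 FREE]
Op 8: free(a) -> (freed a); heap: [0-56 FREE]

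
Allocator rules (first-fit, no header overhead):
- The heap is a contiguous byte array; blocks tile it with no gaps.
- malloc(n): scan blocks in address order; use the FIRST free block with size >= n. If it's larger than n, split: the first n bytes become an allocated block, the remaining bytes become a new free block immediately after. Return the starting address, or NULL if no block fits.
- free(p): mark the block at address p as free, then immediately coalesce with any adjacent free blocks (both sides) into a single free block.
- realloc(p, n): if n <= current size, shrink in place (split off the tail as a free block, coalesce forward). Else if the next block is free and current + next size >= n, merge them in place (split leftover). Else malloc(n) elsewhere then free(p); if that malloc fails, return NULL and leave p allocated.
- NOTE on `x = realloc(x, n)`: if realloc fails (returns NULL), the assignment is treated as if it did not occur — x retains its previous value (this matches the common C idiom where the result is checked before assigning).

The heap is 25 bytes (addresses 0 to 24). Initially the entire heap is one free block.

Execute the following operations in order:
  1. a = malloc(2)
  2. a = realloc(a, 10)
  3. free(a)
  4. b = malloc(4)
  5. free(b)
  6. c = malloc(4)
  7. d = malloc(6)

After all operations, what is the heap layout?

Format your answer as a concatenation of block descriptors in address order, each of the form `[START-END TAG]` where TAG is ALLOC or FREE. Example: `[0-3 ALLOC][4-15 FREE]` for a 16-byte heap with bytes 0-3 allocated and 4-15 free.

Op 1: a = malloc(2) -> a = 0; heap: [0-1 ALLOC][2-24 FREE]
Op 2: a = realloc(a, 10) -> a = 0; heap: [0-9 ALLOC][10-24 FREE]
Op 3: free(a) -> (freed a); heap: [0-24 FREE]
Op 4: b = malloc(4) -> b = 0; heap: [0-3 ALLOC][4-24 FREE]
Op 5: free(b) -> (freed b); heap: [0-24 FREE]
Op 6: c = malloc(4) -> c = 0; heap: [0-3 ALLOC][4-24 FREE]
Op 7: d = malloc(6) -> d = 4; heap: [0-3 ALLOC][4-9 ALLOC][10-24 FREE]

Answer: [0-3 ALLOC][4-9 ALLOC][10-24 FREE]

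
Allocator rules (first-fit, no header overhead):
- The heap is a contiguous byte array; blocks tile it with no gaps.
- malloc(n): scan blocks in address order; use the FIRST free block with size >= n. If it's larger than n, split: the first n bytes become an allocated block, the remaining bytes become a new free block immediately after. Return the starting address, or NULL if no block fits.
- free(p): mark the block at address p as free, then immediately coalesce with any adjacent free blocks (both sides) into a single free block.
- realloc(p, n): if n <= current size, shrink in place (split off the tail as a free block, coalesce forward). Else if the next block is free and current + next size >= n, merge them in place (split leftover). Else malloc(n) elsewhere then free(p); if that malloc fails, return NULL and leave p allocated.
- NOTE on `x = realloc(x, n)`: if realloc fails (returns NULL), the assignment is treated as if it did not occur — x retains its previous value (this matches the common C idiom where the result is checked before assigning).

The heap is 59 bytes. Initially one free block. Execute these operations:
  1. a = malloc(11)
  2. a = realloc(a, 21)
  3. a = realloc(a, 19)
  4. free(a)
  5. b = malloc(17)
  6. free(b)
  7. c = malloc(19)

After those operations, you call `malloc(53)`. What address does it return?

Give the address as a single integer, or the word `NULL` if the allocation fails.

Op 1: a = malloc(11) -> a = 0; heap: [0-10 ALLOC][11-58 FREE]
Op 2: a = realloc(a, 21) -> a = 0; heap: [0-20 ALLOC][21-58 FREE]
Op 3: a = realloc(a, 19) -> a = 0; heap: [0-18 ALLOC][19-58 FREE]
Op 4: free(a) -> (freed a); heap: [0-58 FREE]
Op 5: b = malloc(17) -> b = 0; heap: [0-16 ALLOC][17-58 FREE]
Op 6: free(b) -> (freed b); heap: [0-58 FREE]
Op 7: c = malloc(19) -> c = 0; heap: [0-18 ALLOC][19-58 FREE]
malloc(53): first-fit scan over [0-18 ALLOC][19-58 FREE] -> NULL

Answer: NULL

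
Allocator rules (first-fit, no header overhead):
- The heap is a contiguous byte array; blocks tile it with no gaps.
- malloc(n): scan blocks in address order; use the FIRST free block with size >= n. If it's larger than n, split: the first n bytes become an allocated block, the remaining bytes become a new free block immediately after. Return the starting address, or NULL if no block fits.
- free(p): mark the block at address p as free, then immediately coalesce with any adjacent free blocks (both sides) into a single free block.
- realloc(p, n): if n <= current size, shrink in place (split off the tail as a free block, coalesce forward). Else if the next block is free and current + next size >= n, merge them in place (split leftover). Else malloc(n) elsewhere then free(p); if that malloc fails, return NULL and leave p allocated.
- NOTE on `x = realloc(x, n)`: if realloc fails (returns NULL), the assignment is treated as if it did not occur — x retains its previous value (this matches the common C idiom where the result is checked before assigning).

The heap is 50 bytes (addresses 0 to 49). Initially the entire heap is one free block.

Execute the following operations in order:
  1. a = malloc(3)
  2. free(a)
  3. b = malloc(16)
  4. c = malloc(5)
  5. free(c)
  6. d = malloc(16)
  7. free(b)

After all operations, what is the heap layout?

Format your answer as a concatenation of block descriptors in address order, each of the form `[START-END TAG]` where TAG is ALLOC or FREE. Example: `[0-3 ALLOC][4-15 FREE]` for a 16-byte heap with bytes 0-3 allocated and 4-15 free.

Op 1: a = malloc(3) -> a = 0; heap: [0-2 ALLOC][3-49 FREE]
Op 2: free(a) -> (freed a); heap: [0-49 FREE]
Op 3: b = malloc(16) -> b = 0; heap: [0-15 ALLOC][16-49 FREE]
Op 4: c = malloc(5) -> c = 16; heap: [0-15 ALLOC][16-20 ALLOC][21-49 FREE]
Op 5: free(c) -> (freed c); heap: [0-15 ALLOC][16-49 FREE]
Op 6: d = malloc(16) -> d = 16; heap: [0-15 ALLOC][16-31 ALLOC][32-49 FREE]
Op 7: free(b) -> (freed b); heap: [0-15 FREE][16-31 ALLOC][32-49 FREE]

Answer: [0-15 FREE][16-31 ALLOC][32-49 FREE]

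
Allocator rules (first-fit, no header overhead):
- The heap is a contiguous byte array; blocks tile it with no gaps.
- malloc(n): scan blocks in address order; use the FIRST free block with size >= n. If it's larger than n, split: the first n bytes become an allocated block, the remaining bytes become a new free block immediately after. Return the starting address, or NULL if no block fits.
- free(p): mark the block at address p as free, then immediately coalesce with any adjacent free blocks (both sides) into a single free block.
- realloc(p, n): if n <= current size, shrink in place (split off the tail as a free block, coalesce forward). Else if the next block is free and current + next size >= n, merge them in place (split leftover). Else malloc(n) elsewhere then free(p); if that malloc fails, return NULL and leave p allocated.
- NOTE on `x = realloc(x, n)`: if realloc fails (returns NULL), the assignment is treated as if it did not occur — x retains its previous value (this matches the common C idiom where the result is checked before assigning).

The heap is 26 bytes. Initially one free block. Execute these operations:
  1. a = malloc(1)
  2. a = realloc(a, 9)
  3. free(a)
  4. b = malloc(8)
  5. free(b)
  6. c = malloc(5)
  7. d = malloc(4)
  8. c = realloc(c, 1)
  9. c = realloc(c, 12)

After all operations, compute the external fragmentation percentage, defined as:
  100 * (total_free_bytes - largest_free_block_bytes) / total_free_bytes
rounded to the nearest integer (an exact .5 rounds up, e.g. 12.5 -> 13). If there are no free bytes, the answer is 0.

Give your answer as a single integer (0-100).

Answer: 50

Derivation:
Op 1: a = malloc(1) -> a = 0; heap: [0-0 ALLOC][1-25 FREE]
Op 2: a = realloc(a, 9) -> a = 0; heap: [0-8 ALLOC][9-25 FREE]
Op 3: free(a) -> (freed a); heap: [0-25 FREE]
Op 4: b = malloc(8) -> b = 0; heap: [0-7 ALLOC][8-25 FREE]
Op 5: free(b) -> (freed b); heap: [0-25 FREE]
Op 6: c = malloc(5) -> c = 0; heap: [0-4 ALLOC][5-25 FREE]
Op 7: d = malloc(4) -> d = 5; heap: [0-4 ALLOC][5-8 ALLOC][9-25 FREE]
Op 8: c = realloc(c, 1) -> c = 0; heap: [0-0 ALLOC][1-4 FREE][5-8 ALLOC][9-25 FREE]
Op 9: c = realloc(c, 12) -> c = 9; heap: [0-4 FREE][5-8 ALLOC][9-20 ALLOC][21-25 FREE]
Free blocks: [5 5] total_free=10 largest=5 -> 100*(10-5)/10 = 500/10 = 50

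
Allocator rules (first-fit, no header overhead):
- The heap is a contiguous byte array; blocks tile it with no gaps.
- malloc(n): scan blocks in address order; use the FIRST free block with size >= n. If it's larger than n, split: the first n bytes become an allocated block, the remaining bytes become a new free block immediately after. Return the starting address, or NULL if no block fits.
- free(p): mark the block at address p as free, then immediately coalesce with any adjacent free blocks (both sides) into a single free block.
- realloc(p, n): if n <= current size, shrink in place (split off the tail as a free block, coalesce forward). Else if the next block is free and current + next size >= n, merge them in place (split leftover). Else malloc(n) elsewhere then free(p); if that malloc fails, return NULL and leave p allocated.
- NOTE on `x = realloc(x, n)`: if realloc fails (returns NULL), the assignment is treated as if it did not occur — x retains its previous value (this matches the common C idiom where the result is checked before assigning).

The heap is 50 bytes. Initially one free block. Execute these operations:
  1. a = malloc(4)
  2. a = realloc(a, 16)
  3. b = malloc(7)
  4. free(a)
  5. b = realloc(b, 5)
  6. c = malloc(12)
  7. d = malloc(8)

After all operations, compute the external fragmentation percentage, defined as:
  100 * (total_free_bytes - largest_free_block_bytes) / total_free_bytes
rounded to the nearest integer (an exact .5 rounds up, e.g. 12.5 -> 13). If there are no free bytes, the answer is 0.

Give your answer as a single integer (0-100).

Op 1: a = malloc(4) -> a = 0; heap: [0-3 ALLOC][4-49 FREE]
Op 2: a = realloc(a, 16) -> a = 0; heap: [0-15 ALLOC][16-49 FREE]
Op 3: b = malloc(7) -> b = 16; heap: [0-15 ALLOC][16-22 ALLOC][23-49 FREE]
Op 4: free(a) -> (freed a); heap: [0-15 FREE][16-22 ALLOC][23-49 FREE]
Op 5: b = realloc(b, 5) -> b = 16; heap: [0-15 FREE][16-20 ALLOC][21-49 FREE]
Op 6: c = malloc(12) -> c = 0; heap: [0-11 ALLOC][12-15 FREE][16-20 ALLOC][21-49 FREE]
Op 7: d = malloc(8) -> d = 21; heap: [0-11 ALLOC][12-15 FREE][16-20 ALLOC][21-28 ALLOC][29-49 FREE]
Free blocks: [4 21] total_free=25 largest=21 -> 100*(25-21)/25 = 400/25 = 16

Answer: 16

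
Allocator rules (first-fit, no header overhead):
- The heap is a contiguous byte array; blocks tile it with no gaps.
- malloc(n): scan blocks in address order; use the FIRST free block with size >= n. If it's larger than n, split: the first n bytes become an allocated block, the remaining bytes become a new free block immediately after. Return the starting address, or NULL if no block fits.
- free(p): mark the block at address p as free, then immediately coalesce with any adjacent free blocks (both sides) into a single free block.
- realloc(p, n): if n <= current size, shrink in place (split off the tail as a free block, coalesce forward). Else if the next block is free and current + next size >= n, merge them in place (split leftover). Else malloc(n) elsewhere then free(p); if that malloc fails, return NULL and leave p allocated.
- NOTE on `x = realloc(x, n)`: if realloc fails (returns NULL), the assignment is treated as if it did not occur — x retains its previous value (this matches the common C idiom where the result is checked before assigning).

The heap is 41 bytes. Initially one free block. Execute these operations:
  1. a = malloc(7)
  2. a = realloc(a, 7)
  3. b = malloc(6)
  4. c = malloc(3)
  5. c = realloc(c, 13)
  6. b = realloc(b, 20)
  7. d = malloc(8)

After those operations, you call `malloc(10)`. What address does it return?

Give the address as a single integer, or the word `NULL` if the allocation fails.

Op 1: a = malloc(7) -> a = 0; heap: [0-6 ALLOC][7-40 FREE]
Op 2: a = realloc(a, 7) -> a = 0; heap: [0-6 ALLOC][7-40 FREE]
Op 3: b = malloc(6) -> b = 7; heap: [0-6 ALLOC][7-12 ALLOC][13-40 FREE]
Op 4: c = malloc(3) -> c = 13; heap: [0-6 ALLOC][7-12 ALLOC][13-15 ALLOC][16-40 FREE]
Op 5: c = realloc(c, 13) -> c = 13; heap: [0-6 ALLOC][7-12 ALLOC][13-25 ALLOC][26-40 FREE]
Op 6: b = realloc(b, 20) -> NULL (b unchanged); heap: [0-6 ALLOC][7-12 ALLOC][13-25 ALLOC][26-40 FREE]
Op 7: d = malloc(8) -> d = 26; heap: [0-6 ALLOC][7-12 ALLOC][13-25 ALLOC][26-33 ALLOC][34-40 FREE]
malloc(10): first-fit scan over [0-6 ALLOC][7-12 ALLOC][13-25 ALLOC][26-33 ALLOC][34-40 FREE] -> NULL

Answer: NULL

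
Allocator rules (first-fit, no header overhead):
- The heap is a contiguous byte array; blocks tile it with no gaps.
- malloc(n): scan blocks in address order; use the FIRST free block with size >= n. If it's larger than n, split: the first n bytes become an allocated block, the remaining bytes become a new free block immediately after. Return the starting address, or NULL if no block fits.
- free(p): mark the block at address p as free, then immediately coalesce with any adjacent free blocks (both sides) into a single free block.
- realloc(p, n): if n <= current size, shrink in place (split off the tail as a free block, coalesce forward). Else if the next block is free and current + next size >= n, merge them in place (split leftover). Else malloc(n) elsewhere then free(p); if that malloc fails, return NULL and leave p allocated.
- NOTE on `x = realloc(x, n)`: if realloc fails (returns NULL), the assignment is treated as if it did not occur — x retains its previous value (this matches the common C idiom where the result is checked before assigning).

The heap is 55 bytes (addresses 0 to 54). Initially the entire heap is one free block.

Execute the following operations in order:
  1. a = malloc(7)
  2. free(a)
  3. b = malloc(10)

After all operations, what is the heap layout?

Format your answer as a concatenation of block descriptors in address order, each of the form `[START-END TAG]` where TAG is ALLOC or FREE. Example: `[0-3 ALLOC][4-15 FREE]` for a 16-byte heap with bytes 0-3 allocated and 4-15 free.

Answer: [0-9 ALLOC][10-54 FREE]

Derivation:
Op 1: a = malloc(7) -> a = 0; heap: [0-6 ALLOC][7-54 FREE]
Op 2: free(a) -> (freed a); heap: [0-54 FREE]
Op 3: b = malloc(10) -> b = 0; heap: [0-9 ALLOC][10-54 FREE]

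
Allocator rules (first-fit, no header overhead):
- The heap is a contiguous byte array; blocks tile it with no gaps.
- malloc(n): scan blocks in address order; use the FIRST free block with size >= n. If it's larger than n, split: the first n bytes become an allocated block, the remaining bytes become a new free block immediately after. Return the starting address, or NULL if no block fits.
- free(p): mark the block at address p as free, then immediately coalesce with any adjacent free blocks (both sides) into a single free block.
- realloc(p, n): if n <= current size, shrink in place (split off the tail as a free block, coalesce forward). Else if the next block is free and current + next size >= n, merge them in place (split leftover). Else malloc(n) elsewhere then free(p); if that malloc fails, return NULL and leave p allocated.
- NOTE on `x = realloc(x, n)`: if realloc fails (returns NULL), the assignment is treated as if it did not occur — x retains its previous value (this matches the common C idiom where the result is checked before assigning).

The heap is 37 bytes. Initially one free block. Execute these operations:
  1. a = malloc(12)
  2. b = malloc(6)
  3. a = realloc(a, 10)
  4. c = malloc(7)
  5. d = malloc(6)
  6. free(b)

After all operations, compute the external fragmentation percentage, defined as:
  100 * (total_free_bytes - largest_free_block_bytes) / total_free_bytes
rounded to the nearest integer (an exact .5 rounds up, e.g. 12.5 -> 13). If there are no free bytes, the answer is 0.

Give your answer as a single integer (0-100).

Op 1: a = malloc(12) -> a = 0; heap: [0-11 ALLOC][12-36 FREE]
Op 2: b = malloc(6) -> b = 12; heap: [0-11 ALLOC][12-17 ALLOC][18-36 FREE]
Op 3: a = realloc(a, 10) -> a = 0; heap: [0-9 ALLOC][10-11 FREE][12-17 ALLOC][18-36 FREE]
Op 4: c = malloc(7) -> c = 18; heap: [0-9 ALLOC][10-11 FREE][12-17 ALLOC][18-24 ALLOC][25-36 FREE]
Op 5: d = malloc(6) -> d = 25; heap: [0-9 ALLOC][10-11 FREE][12-17 ALLOC][18-24 ALLOC][25-30 ALLOC][31-36 FREE]
Op 6: free(b) -> (freed b); heap: [0-9 ALLOC][10-17 FREE][18-24 ALLOC][25-30 ALLOC][31-36 FREE]
Free blocks: [8 6] total_free=14 largest=8 -> 100*(14-8)/14 = 600/14 ≈ 42.857 -> rounds to 43

Answer: 43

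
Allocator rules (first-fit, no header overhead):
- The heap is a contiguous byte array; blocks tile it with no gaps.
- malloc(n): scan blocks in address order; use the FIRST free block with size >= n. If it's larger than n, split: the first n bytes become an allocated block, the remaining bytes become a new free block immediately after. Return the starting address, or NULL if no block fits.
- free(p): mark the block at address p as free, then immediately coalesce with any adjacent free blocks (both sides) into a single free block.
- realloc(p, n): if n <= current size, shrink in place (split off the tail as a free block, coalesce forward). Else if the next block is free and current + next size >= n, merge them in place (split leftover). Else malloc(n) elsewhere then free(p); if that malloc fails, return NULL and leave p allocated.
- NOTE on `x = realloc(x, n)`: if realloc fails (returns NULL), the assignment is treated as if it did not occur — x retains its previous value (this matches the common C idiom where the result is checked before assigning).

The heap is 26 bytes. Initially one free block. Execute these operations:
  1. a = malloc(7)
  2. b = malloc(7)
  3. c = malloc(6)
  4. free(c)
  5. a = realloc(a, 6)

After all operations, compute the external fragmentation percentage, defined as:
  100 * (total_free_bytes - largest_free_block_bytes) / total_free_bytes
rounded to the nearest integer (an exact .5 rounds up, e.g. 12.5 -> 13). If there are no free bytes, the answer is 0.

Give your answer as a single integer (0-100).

Op 1: a = malloc(7) -> a = 0; heap: [0-6 ALLOC][7-25 FREE]
Op 2: b = malloc(7) -> b = 7; heap: [0-6 ALLOC][7-13 ALLOC][14-25 FREE]
Op 3: c = malloc(6) -> c = 14; heap: [0-6 ALLOC][7-13 ALLOC][14-19 ALLOC][20-25 FREE]
Op 4: free(c) -> (freed c); heap: [0-6 ALLOC][7-13 ALLOC][14-25 FREE]
Op 5: a = realloc(a, 6) -> a = 0; heap: [0-5 ALLOC][6-6 FREE][7-13 ALLOC][14-25 FREE]
Free blocks: [1 12] total_free=13 largest=12 -> 100*(13-12)/13 = 100/13 ≈ 7.692 -> rounds to 8

Answer: 8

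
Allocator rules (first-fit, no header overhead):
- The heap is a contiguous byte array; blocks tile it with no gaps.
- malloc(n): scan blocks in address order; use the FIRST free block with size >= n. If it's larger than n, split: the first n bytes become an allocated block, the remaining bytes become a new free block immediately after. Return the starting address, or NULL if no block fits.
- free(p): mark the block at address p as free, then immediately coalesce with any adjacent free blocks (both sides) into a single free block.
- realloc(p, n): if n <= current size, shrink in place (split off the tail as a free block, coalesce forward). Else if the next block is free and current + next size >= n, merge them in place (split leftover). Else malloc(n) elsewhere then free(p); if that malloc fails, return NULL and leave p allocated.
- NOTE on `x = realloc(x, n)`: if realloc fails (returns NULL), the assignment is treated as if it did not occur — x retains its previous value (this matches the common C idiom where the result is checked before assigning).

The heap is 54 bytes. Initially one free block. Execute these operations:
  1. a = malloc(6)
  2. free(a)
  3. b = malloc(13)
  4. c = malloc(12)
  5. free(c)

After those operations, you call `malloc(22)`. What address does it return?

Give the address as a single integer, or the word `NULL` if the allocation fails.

Answer: 13

Derivation:
Op 1: a = malloc(6) -> a = 0; heap: [0-5 ALLOC][6-53 FREE]
Op 2: free(a) -> (freed a); heap: [0-53 FREE]
Op 3: b = malloc(13) -> b = 0; heap: [0-12 ALLOC][13-53 FREE]
Op 4: c = malloc(12) -> c = 13; heap: [0-12 ALLOC][13-24 ALLOC][25-53 FREE]
Op 5: free(c) -> (freed c); heap: [0-12 ALLOC][13-53 FREE]
malloc(22): first-fit scan over [0-12 ALLOC][13-53 FREE] -> 13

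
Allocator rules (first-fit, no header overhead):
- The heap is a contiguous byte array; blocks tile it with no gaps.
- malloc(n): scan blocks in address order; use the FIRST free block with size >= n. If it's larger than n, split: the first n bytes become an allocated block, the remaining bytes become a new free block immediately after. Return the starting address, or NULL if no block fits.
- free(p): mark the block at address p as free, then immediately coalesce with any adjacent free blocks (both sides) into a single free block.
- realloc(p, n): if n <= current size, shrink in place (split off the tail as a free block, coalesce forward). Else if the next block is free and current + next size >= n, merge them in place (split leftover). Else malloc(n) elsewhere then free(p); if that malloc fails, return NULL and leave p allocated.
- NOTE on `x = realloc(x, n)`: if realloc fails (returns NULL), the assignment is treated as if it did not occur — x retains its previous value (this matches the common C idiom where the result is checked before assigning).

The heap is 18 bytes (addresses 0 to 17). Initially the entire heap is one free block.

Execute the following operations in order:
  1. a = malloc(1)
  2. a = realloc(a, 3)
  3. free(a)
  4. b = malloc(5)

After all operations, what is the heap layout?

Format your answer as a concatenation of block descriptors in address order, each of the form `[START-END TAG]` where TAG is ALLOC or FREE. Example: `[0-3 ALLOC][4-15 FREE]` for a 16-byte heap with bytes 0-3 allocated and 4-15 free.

Answer: [0-4 ALLOC][5-17 FREE]

Derivation:
Op 1: a = malloc(1) -> a = 0; heap: [0-0 ALLOC][1-17 FREE]
Op 2: a = realloc(a, 3) -> a = 0; heap: [0-2 ALLOC][3-17 FREE]
Op 3: free(a) -> (freed a); heap: [0-17 FREE]
Op 4: b = malloc(5) -> b = 0; heap: [0-4 ALLOC][5-17 FREE]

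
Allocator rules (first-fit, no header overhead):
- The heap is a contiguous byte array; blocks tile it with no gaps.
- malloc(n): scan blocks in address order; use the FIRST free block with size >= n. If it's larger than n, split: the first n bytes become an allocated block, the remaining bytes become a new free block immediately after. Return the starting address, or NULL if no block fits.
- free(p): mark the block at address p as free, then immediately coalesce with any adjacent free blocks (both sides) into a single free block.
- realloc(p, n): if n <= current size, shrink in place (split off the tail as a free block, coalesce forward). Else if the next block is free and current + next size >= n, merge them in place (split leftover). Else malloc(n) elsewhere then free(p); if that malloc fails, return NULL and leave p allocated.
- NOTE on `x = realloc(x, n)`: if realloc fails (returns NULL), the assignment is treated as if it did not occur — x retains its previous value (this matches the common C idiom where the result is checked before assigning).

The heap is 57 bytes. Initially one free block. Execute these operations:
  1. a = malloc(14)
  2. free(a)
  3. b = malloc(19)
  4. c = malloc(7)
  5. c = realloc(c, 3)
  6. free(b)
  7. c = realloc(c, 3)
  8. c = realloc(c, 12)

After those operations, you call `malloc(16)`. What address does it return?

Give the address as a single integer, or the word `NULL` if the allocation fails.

Answer: 0

Derivation:
Op 1: a = malloc(14) -> a = 0; heap: [0-13 ALLOC][14-56 FREE]
Op 2: free(a) -> (freed a); heap: [0-56 FREE]
Op 3: b = malloc(19) -> b = 0; heap: [0-18 ALLOC][19-56 FREE]
Op 4: c = malloc(7) -> c = 19; heap: [0-18 ALLOC][19-25 ALLOC][26-56 FREE]
Op 5: c = realloc(c, 3) -> c = 19; heap: [0-18 ALLOC][19-21 ALLOC][22-56 FREE]
Op 6: free(b) -> (freed b); heap: [0-18 FREE][19-21 ALLOC][22-56 FREE]
Op 7: c = realloc(c, 3) -> c = 19; heap: [0-18 FREE][19-21 ALLOC][22-56 FREE]
Op 8: c = realloc(c, 12) -> c = 19; heap: [0-18 FREE][19-30 ALLOC][31-56 FREE]
malloc(16): first-fit scan over [0-18 FREE][19-30 ALLOC][31-56 FREE] -> 0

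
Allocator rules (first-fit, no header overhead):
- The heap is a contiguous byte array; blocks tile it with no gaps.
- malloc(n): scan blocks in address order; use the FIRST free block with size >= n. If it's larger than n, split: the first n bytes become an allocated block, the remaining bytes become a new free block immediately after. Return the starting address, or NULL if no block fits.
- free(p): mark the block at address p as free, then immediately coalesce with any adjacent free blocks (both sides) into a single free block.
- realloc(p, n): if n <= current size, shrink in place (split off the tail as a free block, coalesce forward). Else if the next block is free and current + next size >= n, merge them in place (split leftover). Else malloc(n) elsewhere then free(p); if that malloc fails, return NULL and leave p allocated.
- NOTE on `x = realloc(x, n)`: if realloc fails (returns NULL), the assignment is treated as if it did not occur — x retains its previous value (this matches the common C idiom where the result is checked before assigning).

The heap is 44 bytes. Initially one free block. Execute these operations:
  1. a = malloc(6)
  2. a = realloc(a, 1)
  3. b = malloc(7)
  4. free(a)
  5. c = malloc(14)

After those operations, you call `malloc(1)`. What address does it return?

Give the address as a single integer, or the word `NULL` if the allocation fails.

Op 1: a = malloc(6) -> a = 0; heap: [0-5 ALLOC][6-43 FREE]
Op 2: a = realloc(a, 1) -> a = 0; heap: [0-0 ALLOC][1-43 FREE]
Op 3: b = malloc(7) -> b = 1; heap: [0-0 ALLOC][1-7 ALLOC][8-43 FREE]
Op 4: free(a) -> (freed a); heap: [0-0 FREE][1-7 ALLOC][8-43 FREE]
Op 5: c = malloc(14) -> c = 8; heap: [0-0 FREE][1-7 ALLOC][8-21 ALLOC][22-43 FREE]
malloc(1): first-fit scan over [0-0 FREE][1-7 ALLOC][8-21 ALLOC][22-43 FREE] -> 0

Answer: 0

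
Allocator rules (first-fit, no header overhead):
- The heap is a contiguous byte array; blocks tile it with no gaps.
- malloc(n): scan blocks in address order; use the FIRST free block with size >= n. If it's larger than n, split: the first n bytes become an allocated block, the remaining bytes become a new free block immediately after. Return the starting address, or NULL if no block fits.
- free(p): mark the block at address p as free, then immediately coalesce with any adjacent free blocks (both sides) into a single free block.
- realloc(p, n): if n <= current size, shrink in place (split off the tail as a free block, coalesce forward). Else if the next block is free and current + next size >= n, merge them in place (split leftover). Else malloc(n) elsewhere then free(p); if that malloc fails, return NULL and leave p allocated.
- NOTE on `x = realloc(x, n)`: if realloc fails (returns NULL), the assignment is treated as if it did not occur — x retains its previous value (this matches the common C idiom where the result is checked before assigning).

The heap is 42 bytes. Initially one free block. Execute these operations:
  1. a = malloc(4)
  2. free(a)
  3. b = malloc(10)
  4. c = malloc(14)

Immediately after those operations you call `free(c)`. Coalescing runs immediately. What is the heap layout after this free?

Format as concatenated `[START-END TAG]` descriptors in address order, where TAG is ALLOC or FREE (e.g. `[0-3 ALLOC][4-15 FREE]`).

Answer: [0-9 ALLOC][10-41 FREE]

Derivation:
Op 1: a = malloc(4) -> a = 0; heap: [0-3 ALLOC][4-41 FREE]
Op 2: free(a) -> (freed a); heap: [0-41 FREE]
Op 3: b = malloc(10) -> b = 0; heap: [0-9 ALLOC][10-41 FREE]
Op 4: c = malloc(14) -> c = 10; heap: [0-9 ALLOC][10-23 ALLOC][24-41 FREE]
free(c): c = 10 -> block [10-23 ALLOC]; mark free, coalesce with adjacent free neighbors -> [0-9 ALLOC][10-41 FREE]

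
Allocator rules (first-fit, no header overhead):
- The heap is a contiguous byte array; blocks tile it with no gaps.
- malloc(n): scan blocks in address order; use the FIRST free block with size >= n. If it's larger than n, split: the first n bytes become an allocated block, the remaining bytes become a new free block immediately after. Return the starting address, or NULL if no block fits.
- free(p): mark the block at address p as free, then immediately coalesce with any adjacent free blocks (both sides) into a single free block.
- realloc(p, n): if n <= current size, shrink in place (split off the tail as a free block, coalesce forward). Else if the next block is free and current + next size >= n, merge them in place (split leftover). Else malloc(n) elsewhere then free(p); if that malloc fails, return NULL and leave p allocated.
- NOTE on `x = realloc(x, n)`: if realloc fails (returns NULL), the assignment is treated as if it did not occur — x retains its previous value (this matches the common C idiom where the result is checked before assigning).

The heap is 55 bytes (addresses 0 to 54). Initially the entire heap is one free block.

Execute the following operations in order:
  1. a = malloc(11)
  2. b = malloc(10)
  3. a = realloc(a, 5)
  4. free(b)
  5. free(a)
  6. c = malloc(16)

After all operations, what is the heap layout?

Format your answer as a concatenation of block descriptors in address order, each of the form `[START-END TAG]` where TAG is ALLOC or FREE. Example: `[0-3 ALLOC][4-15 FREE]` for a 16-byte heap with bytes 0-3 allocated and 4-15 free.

Op 1: a = malloc(11) -> a = 0; heap: [0-10 ALLOC][11-54 FREE]
Op 2: b = malloc(10) -> b = 11; heap: [0-10 ALLOC][11-20 ALLOC][21-54 FREE]
Op 3: a = realloc(a, 5) -> a = 0; heap: [0-4 ALLOC][5-10 FREE][11-20 ALLOC][21-54 FREE]
Op 4: free(b) -> (freed b); heap: [0-4 ALLOC][5-54 FREE]
Op 5: free(a) -> (freed a); heap: [0-54 FREE]
Op 6: c = malloc(16) -> c = 0; heap: [0-15 ALLOC][16-54 FREE]

Answer: [0-15 ALLOC][16-54 FREE]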